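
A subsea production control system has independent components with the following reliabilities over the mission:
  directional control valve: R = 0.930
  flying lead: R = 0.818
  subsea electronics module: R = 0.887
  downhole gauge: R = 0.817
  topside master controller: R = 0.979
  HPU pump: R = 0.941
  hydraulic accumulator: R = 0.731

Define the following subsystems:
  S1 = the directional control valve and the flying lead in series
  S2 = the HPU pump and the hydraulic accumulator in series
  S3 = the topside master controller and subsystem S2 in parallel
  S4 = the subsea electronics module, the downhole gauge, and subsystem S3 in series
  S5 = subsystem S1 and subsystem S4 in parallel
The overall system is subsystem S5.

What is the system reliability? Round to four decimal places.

Series (directional control valve and flying lead): 0.930000 × 0.818000 = 0.760740
Series (HPU pump and hydraulic accumulator): 0.941000 × 0.731000 = 0.687871
Parallel (topside master controller and [0.687871]): 1 − (1 − 0.979000)(1 − 0.687871) = 0.993445
Series (subsea electronics module, downhole gauge, and [0.993445]): 0.887000 × 0.817000 × 0.993445 = 0.719929
Parallel ([0.760740] and [0.719929]): 1 − (1 − 0.760740)(1 − 0.719929) = 0.9330

0.9330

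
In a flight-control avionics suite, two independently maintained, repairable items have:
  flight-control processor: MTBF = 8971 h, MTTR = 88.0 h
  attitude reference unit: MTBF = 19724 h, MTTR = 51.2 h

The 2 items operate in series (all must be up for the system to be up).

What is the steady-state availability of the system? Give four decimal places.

A(flight-control processor) = MTBF/(MTBF+MTTR) = 8971/(8971+88.0) = 0.990286
A(attitude reference unit) = MTBF/(MTBF+MTTR) = 19724/(19724+51.2) = 0.997411
Series availability: 0.990286 × 0.997411 = 0.9877

0.9877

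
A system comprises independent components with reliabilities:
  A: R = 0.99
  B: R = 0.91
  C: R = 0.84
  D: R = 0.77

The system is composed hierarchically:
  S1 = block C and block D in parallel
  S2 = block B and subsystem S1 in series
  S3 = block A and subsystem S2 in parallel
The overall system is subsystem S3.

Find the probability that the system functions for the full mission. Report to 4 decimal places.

0.9988

Parallel (C and D): 1 − (1 − 0.840000)(1 − 0.770000) = 0.963200
Series (B and [0.963200]): 0.910000 × 0.963200 = 0.876512
Parallel (A and [0.876512]): 1 − (1 − 0.990000)(1 − 0.876512) = 0.9988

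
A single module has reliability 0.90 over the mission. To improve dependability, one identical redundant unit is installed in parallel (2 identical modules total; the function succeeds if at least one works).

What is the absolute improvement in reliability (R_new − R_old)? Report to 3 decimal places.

0.090

R_before = 0.90
R_after = 1 − (1 − 0.90)^2 = 0.990
ΔR = 0.990 − 0.90 = 0.090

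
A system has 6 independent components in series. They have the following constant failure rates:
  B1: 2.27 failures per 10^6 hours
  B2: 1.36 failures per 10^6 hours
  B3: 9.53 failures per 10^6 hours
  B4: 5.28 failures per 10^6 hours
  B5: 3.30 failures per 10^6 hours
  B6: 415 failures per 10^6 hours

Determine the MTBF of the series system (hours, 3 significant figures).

2290

Series of exponential components: λ_sys = Σ λ_i
λ_sys = 0.00000227 + 0.00000136 + 0.00000953 + 0.00000528 + 0.00000330 + 0.000415 = 4.3674e-04 /h
MTBF = 1 / λ_sys = 2290 h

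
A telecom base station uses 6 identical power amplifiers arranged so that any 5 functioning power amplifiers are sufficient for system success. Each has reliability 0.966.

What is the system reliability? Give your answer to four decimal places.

0.9842

R = Σ_{i=5}^{6} C(6,i) p^i (1−p)^{6−i} with p = 0.966
C(6,5)·0.966^5·0.034^1 = 0.171599
C(6,6)·0.966^6·0.034^0 = 0.812574
Sum = 0.9842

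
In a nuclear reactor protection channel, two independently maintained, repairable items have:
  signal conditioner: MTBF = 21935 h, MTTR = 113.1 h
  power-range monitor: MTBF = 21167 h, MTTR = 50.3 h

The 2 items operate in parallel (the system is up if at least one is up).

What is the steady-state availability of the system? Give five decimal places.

0.99999

A(signal conditioner) = MTBF/(MTBF+MTTR) = 21935/(21935+113.1) = 0.994870
A(power-range monitor) = MTBF/(MTBF+MTTR) = 21167/(21167+50.3) = 0.997629
Parallel availability: 1 − (1 − 0.994870)(1 − 0.997629) = 0.99999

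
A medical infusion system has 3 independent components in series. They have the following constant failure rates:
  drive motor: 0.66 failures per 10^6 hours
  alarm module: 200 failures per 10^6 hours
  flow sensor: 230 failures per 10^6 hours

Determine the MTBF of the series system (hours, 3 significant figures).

Series of exponential components: λ_sys = Σ λ_i
λ_sys = 0.00000066 + 0.00020 + 0.00023 = 4.3066e-04 /h
MTBF = 1 / λ_sys = 2320 h

2320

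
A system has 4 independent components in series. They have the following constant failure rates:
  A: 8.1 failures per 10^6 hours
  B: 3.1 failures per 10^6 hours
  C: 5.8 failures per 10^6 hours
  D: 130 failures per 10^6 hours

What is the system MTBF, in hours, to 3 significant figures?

Series of exponential components: λ_sys = Σ λ_i
λ_sys = 0.0000081 + 0.0000031 + 0.0000058 + 0.00013 = 1.4700e-04 /h
MTBF = 1 / λ_sys = 6800 h

6800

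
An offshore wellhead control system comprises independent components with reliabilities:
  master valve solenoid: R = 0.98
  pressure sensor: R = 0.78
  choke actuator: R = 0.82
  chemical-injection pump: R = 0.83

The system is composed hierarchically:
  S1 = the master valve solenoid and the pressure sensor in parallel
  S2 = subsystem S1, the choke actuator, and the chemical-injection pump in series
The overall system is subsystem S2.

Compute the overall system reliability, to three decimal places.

Parallel (master valve solenoid and pressure sensor): 1 − (1 − 0.98000)(1 − 0.78000) = 0.99560
Series ([0.99560], choke actuator, and chemical-injection pump): 0.99560 × 0.82000 × 0.83000 = 0.678

0.678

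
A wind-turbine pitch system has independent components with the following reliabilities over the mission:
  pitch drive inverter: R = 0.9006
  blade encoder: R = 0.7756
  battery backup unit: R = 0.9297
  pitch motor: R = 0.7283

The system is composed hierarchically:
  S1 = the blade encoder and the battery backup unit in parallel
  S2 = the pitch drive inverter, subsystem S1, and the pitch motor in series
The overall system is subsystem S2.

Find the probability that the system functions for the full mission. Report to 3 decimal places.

0.646

Parallel (blade encoder and battery backup unit): 1 − (1 − 0.77560)(1 − 0.92970) = 0.98422
Series (pitch drive inverter, [0.98422], and pitch motor): 0.90060 × 0.98422 × 0.72830 = 0.646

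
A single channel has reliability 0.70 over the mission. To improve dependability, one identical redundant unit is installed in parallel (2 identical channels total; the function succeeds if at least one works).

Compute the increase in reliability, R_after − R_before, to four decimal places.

0.2100

R_before = 0.70
R_after = 1 − (1 − 0.70)^2 = 0.9100
ΔR = 0.9100 − 0.70 = 0.2100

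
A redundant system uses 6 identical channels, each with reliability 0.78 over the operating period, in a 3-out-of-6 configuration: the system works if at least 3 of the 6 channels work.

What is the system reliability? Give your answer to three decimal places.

0.976

R = Σ_{i=3}^{6} C(6,i) p^i (1−p)^{6−i} with p = 0.78
C(6,3)·0.78^3·0.22^3 = 0.10106
C(6,4)·0.78^4·0.22^2 = 0.26873
C(6,5)·0.78^5·0.22^1 = 0.38111
C(6,6)·0.78^6·0.22^0 = 0.22520
Sum = 0.976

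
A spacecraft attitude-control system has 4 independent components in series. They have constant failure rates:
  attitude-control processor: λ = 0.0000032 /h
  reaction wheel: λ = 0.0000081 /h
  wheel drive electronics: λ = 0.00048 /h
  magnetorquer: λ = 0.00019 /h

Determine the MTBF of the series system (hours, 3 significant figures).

1470

Series of exponential components: λ_sys = Σ λ_i
λ_sys = 0.0000032 + 0.0000081 + 0.00048 + 0.00019 = 6.8130e-04 /h
MTBF = 1 / λ_sys = 1470 h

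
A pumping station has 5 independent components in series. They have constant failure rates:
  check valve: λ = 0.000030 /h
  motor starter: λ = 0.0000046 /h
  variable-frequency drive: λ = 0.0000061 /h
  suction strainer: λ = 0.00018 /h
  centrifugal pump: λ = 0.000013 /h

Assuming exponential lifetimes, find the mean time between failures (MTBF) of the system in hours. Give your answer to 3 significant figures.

Series of exponential components: λ_sys = Σ λ_i
λ_sys = 0.000030 + 0.0000046 + 0.0000061 + 0.00018 + 0.000013 = 2.3370e-04 /h
MTBF = 1 / λ_sys = 4280 h

4280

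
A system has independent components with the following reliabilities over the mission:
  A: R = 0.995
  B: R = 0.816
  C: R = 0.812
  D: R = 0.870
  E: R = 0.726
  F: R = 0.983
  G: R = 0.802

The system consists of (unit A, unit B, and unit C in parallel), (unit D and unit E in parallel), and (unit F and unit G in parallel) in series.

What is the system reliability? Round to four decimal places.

Parallel (A, B, and C): 1 − (1 − 0.995000)(1 − 0.816000)(1 − 0.812000) = 0.999827
Parallel (D and E): 1 − (1 − 0.870000)(1 − 0.726000) = 0.964380
Parallel (F and G): 1 − (1 − 0.983000)(1 − 0.802000) = 0.996634
Series ([0.999827], [0.964380], and [0.996634]): 0.999827 × 0.964380 × 0.996634 = 0.9610

0.9610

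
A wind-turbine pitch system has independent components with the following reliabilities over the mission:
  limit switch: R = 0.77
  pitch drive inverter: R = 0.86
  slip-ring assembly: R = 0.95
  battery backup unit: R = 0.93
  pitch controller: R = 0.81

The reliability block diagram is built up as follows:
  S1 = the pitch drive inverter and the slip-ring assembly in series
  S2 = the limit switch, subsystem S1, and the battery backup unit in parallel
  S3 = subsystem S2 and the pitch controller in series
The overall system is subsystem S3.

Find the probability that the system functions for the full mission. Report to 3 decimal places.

Series (pitch drive inverter and slip-ring assembly): 0.86000 × 0.95000 = 0.81700
Parallel (limit switch, [0.81700], and battery backup unit): 1 − (1 − 0.77000)(1 − 0.81700)(1 − 0.93000) = 0.99705
Series ([0.99705] and pitch controller): 0.99705 × 0.81000 = 0.808

0.808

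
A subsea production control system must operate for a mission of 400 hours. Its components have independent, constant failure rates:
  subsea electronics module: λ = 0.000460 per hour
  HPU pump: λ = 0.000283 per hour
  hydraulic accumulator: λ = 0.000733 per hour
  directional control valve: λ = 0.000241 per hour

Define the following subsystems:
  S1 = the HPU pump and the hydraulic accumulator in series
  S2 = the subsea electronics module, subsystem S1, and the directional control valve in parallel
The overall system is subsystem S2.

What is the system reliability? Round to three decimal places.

R(subsea electronics module) = exp(−0.000460 × 400) = 0.83194
R(HPU pump) = exp(−0.000283 × 400) = 0.89297
R(hydraulic accumulator) = exp(−0.000733 × 400) = 0.74587
R(directional control valve) = exp(−0.000241 × 400) = 0.90810
Series (HPU pump and hydraulic accumulator): 0.89297 × 0.74587 = 0.66604
Parallel (subsea electronics module, [0.66604], and directional control valve): 1 − (1 − 0.83194)(1 − 0.66604)(1 − 0.90810) = 0.995

0.995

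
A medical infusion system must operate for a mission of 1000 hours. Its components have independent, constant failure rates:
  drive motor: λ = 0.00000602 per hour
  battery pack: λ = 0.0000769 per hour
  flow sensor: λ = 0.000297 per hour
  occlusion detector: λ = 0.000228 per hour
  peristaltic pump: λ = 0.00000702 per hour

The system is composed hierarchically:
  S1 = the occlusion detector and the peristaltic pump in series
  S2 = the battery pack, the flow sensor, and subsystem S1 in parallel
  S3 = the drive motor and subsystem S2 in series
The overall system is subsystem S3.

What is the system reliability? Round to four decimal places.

0.9900

R(drive motor) = exp(−0.00000602 × 1000) = 0.993998
R(battery pack) = exp(−0.0000769 × 1000) = 0.925982
R(flow sensor) = exp(−0.000297 × 1000) = 0.743044
R(occlusion detector) = exp(−0.000228 × 1000) = 0.796124
R(peristaltic pump) = exp(−0.00000702 × 1000) = 0.993005
Series (occlusion detector and peristaltic pump): 0.796124 × 0.993005 = 0.790555
Parallel (battery pack, flow sensor, and [0.790555]): 1 − (1 − 0.925982)(1 − 0.743044)(1 − 0.790555) = 0.996016
Series (drive motor and [0.996016]): 0.993998 × 0.996016 = 0.9900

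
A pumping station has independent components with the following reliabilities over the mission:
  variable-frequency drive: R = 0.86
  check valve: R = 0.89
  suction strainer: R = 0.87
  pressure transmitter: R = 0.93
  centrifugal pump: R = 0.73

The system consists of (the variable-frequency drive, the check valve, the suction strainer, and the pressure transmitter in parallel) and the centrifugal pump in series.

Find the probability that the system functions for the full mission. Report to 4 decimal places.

Parallel (variable-frequency drive, check valve, suction strainer, and pressure transmitter): 1 − (1 − 0.860000)(1 − 0.890000)(1 − 0.870000)(1 − 0.930000) = 0.999860
Series ([0.999860] and centrifugal pump): 0.999860 × 0.730000 = 0.7299

0.7299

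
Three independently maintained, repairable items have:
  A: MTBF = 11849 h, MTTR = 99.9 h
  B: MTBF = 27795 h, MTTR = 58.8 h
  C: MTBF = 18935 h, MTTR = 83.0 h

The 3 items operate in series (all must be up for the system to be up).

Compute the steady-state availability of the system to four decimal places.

A(A) = MTBF/(MTBF+MTTR) = 11849/(11849+99.9) = 0.991639
A(B) = MTBF/(MTBF+MTTR) = 27795/(27795+58.8) = 0.997889
A(C) = MTBF/(MTBF+MTTR) = 18935/(18935+83.0) = 0.995636
Series availability: 0.991639 × 0.997889 × 0.995636 = 0.9852

0.9852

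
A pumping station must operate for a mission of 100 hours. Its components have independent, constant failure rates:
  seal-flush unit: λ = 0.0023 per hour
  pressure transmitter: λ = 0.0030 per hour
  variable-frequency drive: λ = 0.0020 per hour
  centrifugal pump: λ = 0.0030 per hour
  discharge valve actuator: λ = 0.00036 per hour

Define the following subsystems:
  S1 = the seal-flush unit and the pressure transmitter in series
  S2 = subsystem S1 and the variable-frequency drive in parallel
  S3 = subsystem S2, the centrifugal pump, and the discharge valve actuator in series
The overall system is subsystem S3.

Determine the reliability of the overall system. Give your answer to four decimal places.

0.6613

R(seal-flush unit) = exp(−0.0023 × 100) = 0.794534
R(pressure transmitter) = exp(−0.0030 × 100) = 0.740818
R(variable-frequency drive) = exp(−0.0020 × 100) = 0.818731
R(centrifugal pump) = exp(−0.0030 × 100) = 0.740818
R(discharge valve actuator) = exp(−0.00036 × 100) = 0.964640
Series (seal-flush unit and pressure transmitter): 0.794534 × 0.740818 = 0.588605
Parallel ([0.588605] and variable-frequency drive): 1 − (1 − 0.588605)(1 − 0.818731) = 0.925427
Series ([0.925427], centrifugal pump, and discharge valve actuator): 0.925427 × 0.740818 × 0.964640 = 0.6613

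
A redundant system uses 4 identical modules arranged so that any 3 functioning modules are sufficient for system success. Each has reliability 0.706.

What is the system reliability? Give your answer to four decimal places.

0.6623

R = Σ_{i=3}^{4} C(4,i) p^i (1−p)^{4−i} with p = 0.706
C(4,3)·0.706^3·0.294^1 = 0.413829
C(4,4)·0.706^4·0.294^0 = 0.248438
Sum = 0.6623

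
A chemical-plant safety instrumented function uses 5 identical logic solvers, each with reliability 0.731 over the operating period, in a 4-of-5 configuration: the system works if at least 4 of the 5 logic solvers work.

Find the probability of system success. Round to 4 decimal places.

R = Σ_{i=4}^{5} C(5,i) p^i (1−p)^{5−i} with p = 0.731
C(5,4)·0.731^4·0.269^1 = 0.384054
C(5,5)·0.731^5·0.269^0 = 0.208731
Sum = 0.5928

0.5928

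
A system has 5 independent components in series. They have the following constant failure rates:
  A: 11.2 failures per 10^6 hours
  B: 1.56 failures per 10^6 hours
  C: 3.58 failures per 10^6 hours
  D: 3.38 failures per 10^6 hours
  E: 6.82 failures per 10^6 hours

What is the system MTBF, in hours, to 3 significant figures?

37700

Series of exponential components: λ_sys = Σ λ_i
λ_sys = 0.0000112 + 0.00000156 + 0.00000358 + 0.00000338 + 0.00000682 = 2.6540e-05 /h
MTBF = 1 / λ_sys = 37700 h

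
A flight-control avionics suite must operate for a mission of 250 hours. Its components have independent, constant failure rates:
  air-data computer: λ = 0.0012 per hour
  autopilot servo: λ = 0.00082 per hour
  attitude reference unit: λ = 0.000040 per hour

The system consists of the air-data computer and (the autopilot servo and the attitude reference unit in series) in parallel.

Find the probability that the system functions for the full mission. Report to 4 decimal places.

R(air-data computer) = exp(−0.0012 × 250) = 0.740818
R(autopilot servo) = exp(−0.00082 × 250) = 0.814647
R(attitude reference unit) = exp(−0.000040 × 250) = 0.990050
Series (autopilot servo and attitude reference unit): 0.814647 × 0.990050 = 0.806541
Parallel (air-data computer and [0.806541]): 1 − (1 − 0.740818)(1 − 0.806541) = 0.9499

0.9499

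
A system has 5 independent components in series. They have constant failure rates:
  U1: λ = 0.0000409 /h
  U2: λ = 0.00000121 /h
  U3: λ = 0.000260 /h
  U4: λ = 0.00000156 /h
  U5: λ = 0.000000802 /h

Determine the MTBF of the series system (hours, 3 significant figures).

3280

Series of exponential components: λ_sys = Σ λ_i
λ_sys = 0.0000409 + 0.00000121 + 0.000260 + 0.00000156 + 0.000000802 = 3.0447e-04 /h
MTBF = 1 / λ_sys = 3280 h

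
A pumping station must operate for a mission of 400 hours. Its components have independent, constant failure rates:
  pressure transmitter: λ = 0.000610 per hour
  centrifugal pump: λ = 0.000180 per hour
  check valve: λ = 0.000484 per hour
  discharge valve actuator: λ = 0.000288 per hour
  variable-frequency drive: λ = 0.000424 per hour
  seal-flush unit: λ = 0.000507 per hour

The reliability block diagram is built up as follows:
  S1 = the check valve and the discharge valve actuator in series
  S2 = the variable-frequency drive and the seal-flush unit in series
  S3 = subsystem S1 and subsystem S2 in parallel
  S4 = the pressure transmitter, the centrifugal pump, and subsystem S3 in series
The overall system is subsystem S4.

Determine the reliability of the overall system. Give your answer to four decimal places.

0.6688

R(pressure transmitter) = exp(−0.000610 × 400) = 0.783488
R(centrifugal pump) = exp(−0.000180 × 400) = 0.930531
R(check valve) = exp(−0.000484 × 400) = 0.823987
R(discharge valve actuator) = exp(−0.000288 × 400) = 0.891188
R(variable-frequency drive) = exp(−0.000424 × 400) = 0.844002
R(seal-flush unit) = exp(−0.000507 × 400) = 0.816442
Series (check valve and discharge valve actuator): 0.823987 × 0.891188 = 0.734327
Series (variable-frequency drive and seal-flush unit): 0.844002 × 0.816442 = 0.689079
Parallel ([0.734327] and [0.689079]): 1 − (1 − 0.734327)(1 − 0.689079) = 0.917397
Series (pressure transmitter, centrifugal pump, and [0.917397]): 0.783488 × 0.930531 × 0.917397 = 0.6688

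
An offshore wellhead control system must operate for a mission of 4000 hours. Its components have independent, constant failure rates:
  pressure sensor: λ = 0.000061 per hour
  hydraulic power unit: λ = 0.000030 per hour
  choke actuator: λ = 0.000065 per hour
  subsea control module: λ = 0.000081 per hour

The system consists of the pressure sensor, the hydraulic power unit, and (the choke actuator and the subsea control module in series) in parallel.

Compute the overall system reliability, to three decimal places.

R(pressure sensor) = exp(−0.000061 × 4000) = 0.78349
R(hydraulic power unit) = exp(−0.000030 × 4000) = 0.88692
R(choke actuator) = exp(−0.000065 × 4000) = 0.77105
R(subsea control module) = exp(−0.000081 × 4000) = 0.72325
Series (choke actuator and subsea control module): 0.77105 × 0.72325 = 0.55766
Parallel (pressure sensor, hydraulic power unit, and [0.55766]): 1 − (1 − 0.78349)(1 − 0.88692)(1 − 0.55766) = 0.989

0.989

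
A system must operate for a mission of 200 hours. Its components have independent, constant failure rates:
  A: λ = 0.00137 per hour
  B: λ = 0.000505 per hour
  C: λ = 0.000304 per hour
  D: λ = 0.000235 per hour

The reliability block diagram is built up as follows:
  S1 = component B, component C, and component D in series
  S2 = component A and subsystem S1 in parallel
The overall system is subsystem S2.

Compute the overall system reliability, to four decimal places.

0.9548

R(A) = exp(−0.00137 × 200) = 0.760332
R(B) = exp(−0.000505 × 200) = 0.903933
R(C) = exp(−0.000304 × 200) = 0.941011
R(D) = exp(−0.000235 × 200) = 0.954087
Series (B, C, and D): 0.903933 × 0.941011 × 0.954087 = 0.811557
Parallel (A and [0.811557]): 1 − (1 − 0.760332)(1 − 0.811557) = 0.9548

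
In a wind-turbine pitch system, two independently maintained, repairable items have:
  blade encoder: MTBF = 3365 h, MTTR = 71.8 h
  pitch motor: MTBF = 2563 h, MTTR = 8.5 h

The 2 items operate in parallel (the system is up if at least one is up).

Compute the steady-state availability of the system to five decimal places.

A(blade encoder) = MTBF/(MTBF+MTTR) = 3365/(3365+71.8) = 0.979108
A(pitch motor) = MTBF/(MTBF+MTTR) = 2563/(2563+8.5) = 0.996695
Parallel availability: 1 − (1 − 0.979108)(1 − 0.996695) = 0.99993

0.99993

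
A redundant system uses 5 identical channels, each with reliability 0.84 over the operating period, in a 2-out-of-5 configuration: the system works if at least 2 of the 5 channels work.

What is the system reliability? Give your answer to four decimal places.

0.9971

R = Σ_{i=2}^{5} C(5,i) p^i (1−p)^{5−i} with p = 0.84
C(5,2)·0.84^2·0.16^3 = 0.028901
C(5,3)·0.84^3·0.16^2 = 0.151732
C(5,4)·0.84^4·0.16^1 = 0.398297
C(5,5)·0.84^5·0.16^0 = 0.418212
Sum = 0.9971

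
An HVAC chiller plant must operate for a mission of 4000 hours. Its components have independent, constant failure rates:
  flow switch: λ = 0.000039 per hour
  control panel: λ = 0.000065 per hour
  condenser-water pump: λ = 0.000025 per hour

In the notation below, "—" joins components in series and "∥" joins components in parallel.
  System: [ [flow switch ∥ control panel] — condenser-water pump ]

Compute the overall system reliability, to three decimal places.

R(flow switch) = exp(−0.000039 × 4000) = 0.85556
R(control panel) = exp(−0.000065 × 4000) = 0.77105
R(condenser-water pump) = exp(−0.000025 × 4000) = 0.90484
Parallel (flow switch and control panel): 1 − (1 − 0.85556)(1 − 0.77105) = 0.96693
Series ([0.96693] and condenser-water pump): 0.96693 × 0.90484 = 0.875

0.875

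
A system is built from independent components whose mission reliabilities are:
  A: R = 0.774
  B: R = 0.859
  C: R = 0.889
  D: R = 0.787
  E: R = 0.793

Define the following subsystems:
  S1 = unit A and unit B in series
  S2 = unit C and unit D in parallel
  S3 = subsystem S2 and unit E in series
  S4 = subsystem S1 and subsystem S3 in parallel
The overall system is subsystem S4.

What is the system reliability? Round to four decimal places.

Series (A and B): 0.774000 × 0.859000 = 0.664866
Parallel (C and D): 1 − (1 − 0.889000)(1 − 0.787000) = 0.976357
Series ([0.976357] and E): 0.976357 × 0.793000 = 0.774251
Parallel ([0.664866] and [0.774251]): 1 − (1 − 0.664866)(1 − 0.774251) = 0.9243

0.9243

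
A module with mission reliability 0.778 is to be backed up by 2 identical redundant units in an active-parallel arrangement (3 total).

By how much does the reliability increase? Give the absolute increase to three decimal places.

R_before = 0.778
R_after = 1 − (1 − 0.778)^3 = 0.989
ΔR = 0.989 − 0.778 = 0.211

0.211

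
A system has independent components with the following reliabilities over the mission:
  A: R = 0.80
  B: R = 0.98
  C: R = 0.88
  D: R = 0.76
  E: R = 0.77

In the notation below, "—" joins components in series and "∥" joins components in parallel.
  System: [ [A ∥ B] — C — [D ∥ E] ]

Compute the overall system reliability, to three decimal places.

Parallel (A and B): 1 − (1 − 0.80000)(1 − 0.98000) = 0.99600
Parallel (D and E): 1 − (1 − 0.76000)(1 − 0.77000) = 0.94480
Series ([0.99600], C, and [0.94480]): 0.99600 × 0.88000 × 0.94480 = 0.828

0.828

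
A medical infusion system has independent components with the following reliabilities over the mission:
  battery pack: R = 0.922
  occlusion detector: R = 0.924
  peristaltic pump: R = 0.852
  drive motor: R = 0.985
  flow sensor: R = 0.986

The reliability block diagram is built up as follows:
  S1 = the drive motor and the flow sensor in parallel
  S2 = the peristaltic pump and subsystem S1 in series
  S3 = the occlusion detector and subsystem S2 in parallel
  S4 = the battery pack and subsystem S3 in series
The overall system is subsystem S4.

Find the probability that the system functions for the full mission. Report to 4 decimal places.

0.9116

Parallel (drive motor and flow sensor): 1 − (1 − 0.985000)(1 − 0.986000) = 0.999790
Series (peristaltic pump and [0.999790]): 0.852000 × 0.999790 = 0.851821
Parallel (occlusion detector and [0.851821]): 1 − (1 − 0.924000)(1 − 0.851821) = 0.988738
Series (battery pack and [0.988738]): 0.922000 × 0.988738 = 0.9116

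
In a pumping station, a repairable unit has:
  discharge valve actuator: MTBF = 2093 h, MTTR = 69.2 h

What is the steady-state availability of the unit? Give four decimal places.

A(discharge valve actuator) = MTBF/(MTBF+MTTR) = 2093/(2093+69.2) = 0.9680

0.9680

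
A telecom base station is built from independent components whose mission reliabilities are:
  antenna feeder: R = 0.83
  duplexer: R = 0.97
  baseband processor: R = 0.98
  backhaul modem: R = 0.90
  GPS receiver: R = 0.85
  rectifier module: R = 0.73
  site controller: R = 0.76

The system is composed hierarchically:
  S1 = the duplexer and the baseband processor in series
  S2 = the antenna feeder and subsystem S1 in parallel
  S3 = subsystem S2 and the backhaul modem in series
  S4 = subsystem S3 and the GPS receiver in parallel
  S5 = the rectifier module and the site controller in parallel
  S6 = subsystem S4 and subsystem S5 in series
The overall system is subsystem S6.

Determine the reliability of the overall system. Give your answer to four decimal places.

0.9201

Series (duplexer and baseband processor): 0.970000 × 0.980000 = 0.950600
Parallel (antenna feeder and [0.950600]): 1 − (1 − 0.830000)(1 − 0.950600) = 0.991602
Series ([0.991602] and backhaul modem): 0.991602 × 0.900000 = 0.892442
Parallel ([0.892442] and GPS receiver): 1 − (1 − 0.892442)(1 − 0.850000) = 0.983866
Parallel (rectifier module and site controller): 1 − (1 − 0.730000)(1 − 0.760000) = 0.935200
Series ([0.983866] and [0.935200]): 0.983866 × 0.935200 = 0.9201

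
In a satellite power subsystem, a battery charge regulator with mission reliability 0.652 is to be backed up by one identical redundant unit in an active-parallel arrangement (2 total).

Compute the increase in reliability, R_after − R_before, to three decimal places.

R_before = 0.652
R_after = 1 − (1 − 0.652)^2 = 0.879
ΔR = 0.879 − 0.652 = 0.227

0.227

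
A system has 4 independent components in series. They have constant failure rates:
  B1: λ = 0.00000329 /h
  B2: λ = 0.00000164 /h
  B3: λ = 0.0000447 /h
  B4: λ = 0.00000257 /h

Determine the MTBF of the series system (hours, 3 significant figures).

19200

Series of exponential components: λ_sys = Σ λ_i
λ_sys = 0.00000329 + 0.00000164 + 0.0000447 + 0.00000257 = 5.2200e-05 /h
MTBF = 1 / λ_sys = 19200 h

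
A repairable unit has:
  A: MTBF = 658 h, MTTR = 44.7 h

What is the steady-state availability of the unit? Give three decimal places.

0.936

A(A) = MTBF/(MTBF+MTTR) = 658/(658+44.7) = 0.936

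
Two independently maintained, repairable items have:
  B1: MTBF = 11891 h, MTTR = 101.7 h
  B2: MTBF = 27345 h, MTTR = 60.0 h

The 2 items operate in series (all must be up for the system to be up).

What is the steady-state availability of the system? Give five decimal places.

A(B1) = MTBF/(MTBF+MTTR) = 11891/(11891+101.7) = 0.991520
A(B2) = MTBF/(MTBF+MTTR) = 27345/(27345+60.0) = 0.997811
Series availability: 0.991520 × 0.997811 = 0.98935

0.98935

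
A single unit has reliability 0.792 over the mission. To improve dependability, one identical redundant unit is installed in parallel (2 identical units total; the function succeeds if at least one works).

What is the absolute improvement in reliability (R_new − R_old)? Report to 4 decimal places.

R_before = 0.792
R_after = 1 − (1 − 0.792)^2 = 0.9567
ΔR = 0.9567 − 0.792 = 0.1647

0.1647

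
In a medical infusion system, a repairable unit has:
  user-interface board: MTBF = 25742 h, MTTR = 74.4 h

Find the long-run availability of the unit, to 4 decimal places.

0.9971

A(user-interface board) = MTBF/(MTBF+MTTR) = 25742/(25742+74.4) = 0.9971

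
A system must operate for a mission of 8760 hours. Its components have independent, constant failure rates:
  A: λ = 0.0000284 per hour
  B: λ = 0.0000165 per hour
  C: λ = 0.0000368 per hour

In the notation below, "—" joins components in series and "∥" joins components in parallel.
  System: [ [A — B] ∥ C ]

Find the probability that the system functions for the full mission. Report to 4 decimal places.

R(A) = exp(−0.0000284 × 8760) = 0.779748
R(B) = exp(−0.0000165 × 8760) = 0.865420
R(C) = exp(−0.0000368 × 8760) = 0.724432
Series (A and B): 0.779748 × 0.865420 = 0.674810
Parallel ([0.674810] and C): 1 − (1 − 0.674810)(1 − 0.724432) = 0.9104

0.9104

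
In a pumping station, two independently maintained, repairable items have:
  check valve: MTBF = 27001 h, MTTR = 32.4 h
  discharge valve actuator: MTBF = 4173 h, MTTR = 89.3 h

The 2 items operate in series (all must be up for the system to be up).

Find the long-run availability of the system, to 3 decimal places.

A(check valve) = MTBF/(MTBF+MTTR) = 27001/(27001+32.4) = 0.998801
A(discharge valve actuator) = MTBF/(MTBF+MTTR) = 4173/(4173+89.3) = 0.979049
Series availability: 0.998801 × 0.979049 = 0.978

0.978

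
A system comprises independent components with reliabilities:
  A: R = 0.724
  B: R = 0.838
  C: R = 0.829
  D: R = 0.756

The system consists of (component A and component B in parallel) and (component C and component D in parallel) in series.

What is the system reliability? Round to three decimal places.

Parallel (A and B): 1 − (1 − 0.72400)(1 − 0.83800) = 0.95529
Parallel (C and D): 1 − (1 − 0.82900)(1 − 0.75600) = 0.95828
Series ([0.95529] and [0.95828]): 0.95529 × 0.95828 = 0.915

0.915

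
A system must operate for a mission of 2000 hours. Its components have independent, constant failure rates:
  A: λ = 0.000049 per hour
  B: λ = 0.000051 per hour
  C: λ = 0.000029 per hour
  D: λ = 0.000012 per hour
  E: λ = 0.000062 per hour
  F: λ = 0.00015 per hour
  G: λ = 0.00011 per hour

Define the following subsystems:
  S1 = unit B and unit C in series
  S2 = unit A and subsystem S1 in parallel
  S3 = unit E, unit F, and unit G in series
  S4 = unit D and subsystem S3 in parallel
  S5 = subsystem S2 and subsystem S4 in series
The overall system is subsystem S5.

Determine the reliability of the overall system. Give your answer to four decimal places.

R(A) = exp(−0.000049 × 2000) = 0.906649
R(B) = exp(−0.000051 × 2000) = 0.903030
R(C) = exp(−0.000029 × 2000) = 0.943650
R(D) = exp(−0.000012 × 2000) = 0.976286
R(E) = exp(−0.000062 × 2000) = 0.883380
R(F) = exp(−0.00015 × 2000) = 0.740818
R(G) = exp(−0.00011 × 2000) = 0.802519
Series (B and C): 0.903030 × 0.943650 = 0.852144
Parallel (A and [0.852144]): 1 − (1 − 0.906649)(1 − 0.852144) = 0.986197
Series (E, F, and G): 0.883380 × 0.740818 × 0.802519 = 0.525188
Parallel (D and [0.525188]): 1 − (1 − 0.976286)(1 − 0.525188) = 0.988740
Series ([0.986197] and [0.988740]): 0.986197 × 0.988740 = 0.9751

0.9751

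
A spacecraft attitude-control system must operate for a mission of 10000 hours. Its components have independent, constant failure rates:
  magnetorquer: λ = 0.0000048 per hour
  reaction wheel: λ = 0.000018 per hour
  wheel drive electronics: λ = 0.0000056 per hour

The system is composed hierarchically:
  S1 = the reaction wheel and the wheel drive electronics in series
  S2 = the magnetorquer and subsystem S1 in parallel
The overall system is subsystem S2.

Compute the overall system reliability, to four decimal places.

R(magnetorquer) = exp(−0.0000048 × 10000) = 0.953134
R(reaction wheel) = exp(−0.000018 × 10000) = 0.835270
R(wheel drive electronics) = exp(−0.0000056 × 10000) = 0.945539
Series (reaction wheel and wheel drive electronics): 0.835270 × 0.945539 = 0.789780
Parallel (magnetorquer and [0.789780]): 1 − (1 − 0.953134)(1 − 0.789780) = 0.9901

0.9901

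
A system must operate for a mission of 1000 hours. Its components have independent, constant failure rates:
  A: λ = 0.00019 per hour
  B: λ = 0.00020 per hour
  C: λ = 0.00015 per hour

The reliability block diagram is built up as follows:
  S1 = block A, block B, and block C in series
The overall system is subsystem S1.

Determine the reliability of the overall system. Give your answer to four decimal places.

R(A) = exp(−0.00019 × 1000) = 0.826959
R(B) = exp(−0.00020 × 1000) = 0.818731
R(C) = exp(−0.00015 × 1000) = 0.860708
Series (A, B, and C): 0.826959 × 0.818731 × 0.860708 = 0.5827

0.5827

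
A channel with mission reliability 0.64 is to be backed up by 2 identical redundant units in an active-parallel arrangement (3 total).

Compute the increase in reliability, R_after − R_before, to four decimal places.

0.3133

R_before = 0.64
R_after = 1 − (1 − 0.64)^3 = 0.9533
ΔR = 0.9533 − 0.64 = 0.3133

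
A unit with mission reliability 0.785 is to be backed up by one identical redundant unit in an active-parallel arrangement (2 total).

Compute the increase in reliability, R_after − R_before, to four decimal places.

0.1688

R_before = 0.785
R_after = 1 − (1 − 0.785)^2 = 0.9538
ΔR = 0.9538 − 0.785 = 0.1688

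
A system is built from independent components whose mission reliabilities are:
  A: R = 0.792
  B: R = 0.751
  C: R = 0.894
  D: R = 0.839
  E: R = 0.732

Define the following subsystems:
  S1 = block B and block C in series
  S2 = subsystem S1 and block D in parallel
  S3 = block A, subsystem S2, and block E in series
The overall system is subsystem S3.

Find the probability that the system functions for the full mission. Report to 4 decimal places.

Series (B and C): 0.751000 × 0.894000 = 0.671394
Parallel ([0.671394] and D): 1 − (1 − 0.671394)(1 − 0.839000) = 0.947094
Series (A, [0.947094], and E): 0.792000 × 0.947094 × 0.732000 = 0.5491

0.5491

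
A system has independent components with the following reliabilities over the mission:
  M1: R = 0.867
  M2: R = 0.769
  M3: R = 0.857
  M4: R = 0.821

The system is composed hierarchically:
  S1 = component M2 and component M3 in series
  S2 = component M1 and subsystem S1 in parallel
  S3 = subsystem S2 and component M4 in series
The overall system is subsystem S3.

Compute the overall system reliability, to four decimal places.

0.7838

Series (M2 and M3): 0.769000 × 0.857000 = 0.659033
Parallel (M1 and [0.659033]): 1 − (1 − 0.867000)(1 − 0.659033) = 0.954651
Series ([0.954651] and M4): 0.954651 × 0.821000 = 0.7838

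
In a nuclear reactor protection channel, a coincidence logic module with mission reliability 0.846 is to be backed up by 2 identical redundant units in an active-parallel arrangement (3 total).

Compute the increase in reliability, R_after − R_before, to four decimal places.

0.1503

R_before = 0.846
R_after = 1 − (1 − 0.846)^3 = 0.9963
ΔR = 0.9963 − 0.846 = 0.1503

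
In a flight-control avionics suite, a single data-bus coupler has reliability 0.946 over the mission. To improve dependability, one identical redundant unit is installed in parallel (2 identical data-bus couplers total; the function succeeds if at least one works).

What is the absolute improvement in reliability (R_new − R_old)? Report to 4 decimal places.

0.0511

R_before = 0.946
R_after = 1 − (1 − 0.946)^2 = 0.9971
ΔR = 0.9971 − 0.946 = 0.0511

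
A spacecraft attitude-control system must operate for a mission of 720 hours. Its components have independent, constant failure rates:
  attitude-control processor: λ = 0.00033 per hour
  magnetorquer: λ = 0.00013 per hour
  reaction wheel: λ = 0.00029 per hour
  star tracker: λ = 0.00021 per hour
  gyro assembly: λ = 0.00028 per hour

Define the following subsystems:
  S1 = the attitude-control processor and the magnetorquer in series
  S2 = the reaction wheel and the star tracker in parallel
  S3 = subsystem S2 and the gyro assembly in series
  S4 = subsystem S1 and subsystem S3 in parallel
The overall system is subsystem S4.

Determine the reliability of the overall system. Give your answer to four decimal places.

R(attitude-control processor) = exp(−0.00033 × 720) = 0.788518
R(magnetorquer) = exp(−0.00013 × 720) = 0.910647
R(reaction wheel) = exp(−0.00029 × 720) = 0.811558
R(star tracker) = exp(−0.00021 × 720) = 0.859676
R(gyro assembly) = exp(−0.00028 × 720) = 0.817422
Series (attitude-control processor and magnetorquer): 0.788518 × 0.910647 = 0.718062
Parallel (reaction wheel and star tracker): 1 − (1 − 0.811558)(1 − 0.859676) = 0.973557
Series ([0.973557] and gyro assembly): 0.973557 × 0.817422 = 0.795807
Parallel ([0.718062] and [0.795807]): 1 − (1 − 0.718062)(1 − 0.795807) = 0.9424

0.9424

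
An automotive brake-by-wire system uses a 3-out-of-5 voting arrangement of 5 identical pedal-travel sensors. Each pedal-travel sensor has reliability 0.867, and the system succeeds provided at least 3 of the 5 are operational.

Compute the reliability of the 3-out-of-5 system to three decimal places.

0.981

R = Σ_{i=3}^{5} C(5,i) p^i (1−p)^{5−i} with p = 0.867
C(5,3)·0.867^3·0.133^2 = 0.11528
C(5,4)·0.867^4·0.133^1 = 0.37575
C(5,5)·0.867^5·0.133^0 = 0.48989
Sum = 0.981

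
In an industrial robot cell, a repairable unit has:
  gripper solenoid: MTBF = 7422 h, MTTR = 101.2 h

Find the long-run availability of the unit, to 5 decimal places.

A(gripper solenoid) = MTBF/(MTBF+MTTR) = 7422/(7422+101.2) = 0.98655

0.98655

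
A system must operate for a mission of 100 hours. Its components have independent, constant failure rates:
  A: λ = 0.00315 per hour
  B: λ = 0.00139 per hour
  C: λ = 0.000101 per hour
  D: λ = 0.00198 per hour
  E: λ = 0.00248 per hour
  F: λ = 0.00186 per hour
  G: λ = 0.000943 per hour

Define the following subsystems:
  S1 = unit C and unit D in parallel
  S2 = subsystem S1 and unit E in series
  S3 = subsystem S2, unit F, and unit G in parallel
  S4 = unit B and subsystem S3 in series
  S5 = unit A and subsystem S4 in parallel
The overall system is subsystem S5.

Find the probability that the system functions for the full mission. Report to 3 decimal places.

0.964

R(A) = exp(−0.00315 × 100) = 0.72979
R(B) = exp(−0.00139 × 100) = 0.87023
R(C) = exp(−0.000101 × 100) = 0.98995
R(D) = exp(−0.00198 × 100) = 0.82037
R(E) = exp(−0.00248 × 100) = 0.78036
R(F) = exp(−0.00186 × 100) = 0.83027
R(G) = exp(−0.000943 × 100) = 0.91001
Parallel (C and D): 1 − (1 − 0.98995)(1 − 0.82037) = 0.99819
Series ([0.99819] and E): 0.99819 × 0.78036 = 0.77895
Parallel ([0.77895], F, and G): 1 − (1 − 0.77895)(1 − 0.83027)(1 − 0.91001) = 0.99662
Series (B and [0.99662]): 0.87023 × 0.99662 = 0.86729
Parallel (A and [0.86729]): 1 − (1 − 0.72979)(1 − 0.86729) = 0.964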